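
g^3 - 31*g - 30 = (g - 6)*(g + 1)*(g + 5)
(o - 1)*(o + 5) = o^2 + 4*o - 5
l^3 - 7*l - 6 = (l - 3)*(l + 1)*(l + 2)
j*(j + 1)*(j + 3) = j^3 + 4*j^2 + 3*j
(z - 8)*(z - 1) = z^2 - 9*z + 8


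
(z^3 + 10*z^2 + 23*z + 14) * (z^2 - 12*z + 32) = z^5 - 2*z^4 - 65*z^3 + 58*z^2 + 568*z + 448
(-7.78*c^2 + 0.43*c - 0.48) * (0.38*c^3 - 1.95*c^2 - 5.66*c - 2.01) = -2.9564*c^5 + 15.3344*c^4 + 43.0139*c^3 + 14.14*c^2 + 1.8525*c + 0.9648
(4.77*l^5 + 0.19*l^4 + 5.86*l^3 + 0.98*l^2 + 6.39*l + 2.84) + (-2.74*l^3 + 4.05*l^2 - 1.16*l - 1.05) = 4.77*l^5 + 0.19*l^4 + 3.12*l^3 + 5.03*l^2 + 5.23*l + 1.79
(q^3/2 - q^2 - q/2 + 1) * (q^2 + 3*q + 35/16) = q^5/2 + q^4/2 - 77*q^3/32 - 43*q^2/16 + 61*q/32 + 35/16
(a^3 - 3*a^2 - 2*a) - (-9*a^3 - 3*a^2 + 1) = 10*a^3 - 2*a - 1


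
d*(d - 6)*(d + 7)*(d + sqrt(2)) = d^4 + d^3 + sqrt(2)*d^3 - 42*d^2 + sqrt(2)*d^2 - 42*sqrt(2)*d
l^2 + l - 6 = (l - 2)*(l + 3)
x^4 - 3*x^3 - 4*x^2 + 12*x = x*(x - 3)*(x - 2)*(x + 2)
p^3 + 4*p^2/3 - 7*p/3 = p*(p - 1)*(p + 7/3)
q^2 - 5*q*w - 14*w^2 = (q - 7*w)*(q + 2*w)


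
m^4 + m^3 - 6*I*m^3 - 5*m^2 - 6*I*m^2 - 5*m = m*(m + 1)*(m - 5*I)*(m - I)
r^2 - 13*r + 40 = (r - 8)*(r - 5)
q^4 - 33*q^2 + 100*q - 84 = (q - 3)*(q - 2)^2*(q + 7)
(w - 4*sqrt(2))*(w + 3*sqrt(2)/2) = w^2 - 5*sqrt(2)*w/2 - 12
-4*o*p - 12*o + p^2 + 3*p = (-4*o + p)*(p + 3)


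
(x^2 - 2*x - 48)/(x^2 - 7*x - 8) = (x + 6)/(x + 1)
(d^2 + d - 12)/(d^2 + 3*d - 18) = (d + 4)/(d + 6)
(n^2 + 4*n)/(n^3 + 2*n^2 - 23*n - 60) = n/(n^2 - 2*n - 15)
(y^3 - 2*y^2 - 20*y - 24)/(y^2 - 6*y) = y + 4 + 4/y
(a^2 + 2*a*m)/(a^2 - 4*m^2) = a/(a - 2*m)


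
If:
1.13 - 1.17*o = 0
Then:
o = 0.97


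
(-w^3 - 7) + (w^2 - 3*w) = -w^3 + w^2 - 3*w - 7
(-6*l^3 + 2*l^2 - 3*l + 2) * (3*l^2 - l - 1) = -18*l^5 + 12*l^4 - 5*l^3 + 7*l^2 + l - 2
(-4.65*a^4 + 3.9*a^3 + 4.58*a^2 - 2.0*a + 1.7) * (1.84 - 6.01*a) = 27.9465*a^5 - 31.995*a^4 - 20.3498*a^3 + 20.4472*a^2 - 13.897*a + 3.128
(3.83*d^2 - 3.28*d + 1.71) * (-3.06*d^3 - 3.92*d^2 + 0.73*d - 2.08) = -11.7198*d^5 - 4.9768*d^4 + 10.4209*d^3 - 17.064*d^2 + 8.0707*d - 3.5568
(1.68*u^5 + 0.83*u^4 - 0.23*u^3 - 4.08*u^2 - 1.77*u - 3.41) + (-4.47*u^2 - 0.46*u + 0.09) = 1.68*u^5 + 0.83*u^4 - 0.23*u^3 - 8.55*u^2 - 2.23*u - 3.32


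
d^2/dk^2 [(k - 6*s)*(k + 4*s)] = 2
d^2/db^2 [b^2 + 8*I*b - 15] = 2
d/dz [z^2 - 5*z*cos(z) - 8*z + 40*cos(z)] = 5*z*sin(z) + 2*z - 40*sin(z) - 5*cos(z) - 8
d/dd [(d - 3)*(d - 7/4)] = 2*d - 19/4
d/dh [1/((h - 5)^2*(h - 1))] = ((1 - h)*(h - 5) - 2*(h - 1)^2)/((h - 5)^3*(h - 1)^3)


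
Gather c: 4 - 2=2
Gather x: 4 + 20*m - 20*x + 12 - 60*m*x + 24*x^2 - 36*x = 20*m + 24*x^2 + x*(-60*m - 56) + 16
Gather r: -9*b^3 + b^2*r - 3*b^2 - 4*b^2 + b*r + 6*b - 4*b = -9*b^3 - 7*b^2 + 2*b + r*(b^2 + b)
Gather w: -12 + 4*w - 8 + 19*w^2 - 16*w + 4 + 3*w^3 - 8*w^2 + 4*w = 3*w^3 + 11*w^2 - 8*w - 16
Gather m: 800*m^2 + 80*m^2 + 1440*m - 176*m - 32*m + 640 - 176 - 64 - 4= 880*m^2 + 1232*m + 396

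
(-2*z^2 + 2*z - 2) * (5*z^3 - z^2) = -10*z^5 + 12*z^4 - 12*z^3 + 2*z^2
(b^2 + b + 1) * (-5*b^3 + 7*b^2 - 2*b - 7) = -5*b^5 + 2*b^4 - 2*b^2 - 9*b - 7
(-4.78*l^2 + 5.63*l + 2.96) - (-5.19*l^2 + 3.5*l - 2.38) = 0.41*l^2 + 2.13*l + 5.34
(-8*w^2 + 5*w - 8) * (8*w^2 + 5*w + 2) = -64*w^4 - 55*w^2 - 30*w - 16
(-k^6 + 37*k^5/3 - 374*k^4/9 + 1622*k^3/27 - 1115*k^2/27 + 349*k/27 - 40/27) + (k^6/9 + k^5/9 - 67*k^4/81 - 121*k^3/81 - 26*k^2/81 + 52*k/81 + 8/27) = -8*k^6/9 + 112*k^5/9 - 3433*k^4/81 + 4745*k^3/81 - 3371*k^2/81 + 1099*k/81 - 32/27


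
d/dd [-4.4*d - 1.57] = -4.40000000000000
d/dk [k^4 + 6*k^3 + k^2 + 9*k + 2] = 4*k^3 + 18*k^2 + 2*k + 9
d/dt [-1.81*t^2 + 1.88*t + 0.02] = 1.88 - 3.62*t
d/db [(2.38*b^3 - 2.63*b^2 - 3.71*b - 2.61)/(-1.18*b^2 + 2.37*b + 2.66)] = (-2.8084*b^4 + 11.2812*b^3 + 8.3815*b^2 - 20.1512*b - 3.6829)/(1.3924*b^4 - 5.5932*b^3 - 0.660699999999999*b^2 + 12.6084*b + 7.0756)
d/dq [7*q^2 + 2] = 14*q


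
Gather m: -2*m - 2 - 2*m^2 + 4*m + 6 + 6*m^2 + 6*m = 4*m^2 + 8*m + 4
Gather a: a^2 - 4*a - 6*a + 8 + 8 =a^2 - 10*a + 16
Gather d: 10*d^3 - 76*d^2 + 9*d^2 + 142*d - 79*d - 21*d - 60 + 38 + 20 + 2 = 10*d^3 - 67*d^2 + 42*d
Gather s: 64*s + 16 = 64*s + 16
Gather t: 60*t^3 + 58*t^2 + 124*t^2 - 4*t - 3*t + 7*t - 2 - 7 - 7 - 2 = 60*t^3 + 182*t^2 - 18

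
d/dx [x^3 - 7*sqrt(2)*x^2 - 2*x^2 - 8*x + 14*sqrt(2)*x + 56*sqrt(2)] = 3*x^2 - 14*sqrt(2)*x - 4*x - 8 + 14*sqrt(2)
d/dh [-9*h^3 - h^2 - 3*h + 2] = -27*h^2 - 2*h - 3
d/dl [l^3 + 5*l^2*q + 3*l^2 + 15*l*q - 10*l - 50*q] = 3*l^2 + 10*l*q + 6*l + 15*q - 10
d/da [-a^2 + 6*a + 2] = 6 - 2*a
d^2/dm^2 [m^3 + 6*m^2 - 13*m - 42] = 6*m + 12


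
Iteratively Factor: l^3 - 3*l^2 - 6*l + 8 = (l + 2)*(l^2 - 5*l + 4) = (l - 4)*(l + 2)*(l - 1)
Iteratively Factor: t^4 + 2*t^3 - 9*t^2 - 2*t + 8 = (t + 4)*(t^3 - 2*t^2 - t + 2) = (t + 1)*(t + 4)*(t^2 - 3*t + 2) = (t - 2)*(t + 1)*(t + 4)*(t - 1)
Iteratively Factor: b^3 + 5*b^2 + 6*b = (b)*(b^2 + 5*b + 6) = b*(b + 2)*(b + 3)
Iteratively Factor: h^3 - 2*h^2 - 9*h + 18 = (h - 2)*(h^2 - 9) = (h - 3)*(h - 2)*(h + 3)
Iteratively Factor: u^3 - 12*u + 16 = (u - 2)*(u^2 + 2*u - 8) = (u - 2)^2*(u + 4)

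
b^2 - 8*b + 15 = (b - 5)*(b - 3)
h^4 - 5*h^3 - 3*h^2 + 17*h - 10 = (h - 5)*(h - 1)^2*(h + 2)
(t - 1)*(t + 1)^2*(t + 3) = t^4 + 4*t^3 + 2*t^2 - 4*t - 3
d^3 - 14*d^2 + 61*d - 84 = (d - 7)*(d - 4)*(d - 3)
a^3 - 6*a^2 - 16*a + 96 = (a - 6)*(a - 4)*(a + 4)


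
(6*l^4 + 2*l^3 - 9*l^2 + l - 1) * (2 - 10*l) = -60*l^5 - 8*l^4 + 94*l^3 - 28*l^2 + 12*l - 2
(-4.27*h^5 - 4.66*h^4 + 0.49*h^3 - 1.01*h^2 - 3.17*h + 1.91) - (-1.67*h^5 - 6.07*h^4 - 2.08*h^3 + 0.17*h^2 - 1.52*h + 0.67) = -2.6*h^5 + 1.41*h^4 + 2.57*h^3 - 1.18*h^2 - 1.65*h + 1.24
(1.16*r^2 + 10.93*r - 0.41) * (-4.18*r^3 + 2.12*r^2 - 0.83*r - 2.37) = -4.8488*r^5 - 43.2282*r^4 + 23.9226*r^3 - 12.6903*r^2 - 25.5638*r + 0.9717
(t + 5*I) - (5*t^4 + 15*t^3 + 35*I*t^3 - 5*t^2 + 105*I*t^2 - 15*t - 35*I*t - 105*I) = -5*t^4 - 15*t^3 - 35*I*t^3 + 5*t^2 - 105*I*t^2 + 16*t + 35*I*t + 110*I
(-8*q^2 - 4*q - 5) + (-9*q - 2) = -8*q^2 - 13*q - 7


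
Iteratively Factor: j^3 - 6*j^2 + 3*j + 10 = (j + 1)*(j^2 - 7*j + 10) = (j - 2)*(j + 1)*(j - 5)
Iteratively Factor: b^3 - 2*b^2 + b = (b)*(b^2 - 2*b + 1) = b*(b - 1)*(b - 1)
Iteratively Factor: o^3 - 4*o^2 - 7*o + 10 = (o - 5)*(o^2 + o - 2) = (o - 5)*(o + 2)*(o - 1)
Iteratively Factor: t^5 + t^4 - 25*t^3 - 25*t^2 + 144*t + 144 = (t - 4)*(t^4 + 5*t^3 - 5*t^2 - 45*t - 36) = (t - 4)*(t + 3)*(t^3 + 2*t^2 - 11*t - 12) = (t - 4)*(t - 3)*(t + 3)*(t^2 + 5*t + 4) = (t - 4)*(t - 3)*(t + 1)*(t + 3)*(t + 4)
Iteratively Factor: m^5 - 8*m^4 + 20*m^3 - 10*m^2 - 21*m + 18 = (m - 1)*(m^4 - 7*m^3 + 13*m^2 + 3*m - 18) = (m - 1)*(m + 1)*(m^3 - 8*m^2 + 21*m - 18) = (m - 2)*(m - 1)*(m + 1)*(m^2 - 6*m + 9) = (m - 3)*(m - 2)*(m - 1)*(m + 1)*(m - 3)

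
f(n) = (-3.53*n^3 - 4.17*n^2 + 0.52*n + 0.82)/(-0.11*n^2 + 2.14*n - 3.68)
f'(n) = (0.22*n - 2.14)*(-3.53*n^3 - 4.17*n^2 + 0.52*n + 0.82)/(-0.11*n^2 + 2.14*n - 3.68)^2 + (-10.59*n^2 - 8.34*n + 0.52)/(-0.11*n^2 + 2.14*n - 3.68)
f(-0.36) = -0.06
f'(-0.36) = -0.51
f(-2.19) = -1.88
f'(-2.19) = 3.04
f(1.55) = 34.34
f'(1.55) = 158.81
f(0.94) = 3.01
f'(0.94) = 12.74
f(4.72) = -116.07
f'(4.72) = -37.00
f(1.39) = 17.42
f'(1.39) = 69.17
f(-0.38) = -0.05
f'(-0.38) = -0.50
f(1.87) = 570.69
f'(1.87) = 16522.76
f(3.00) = -74.55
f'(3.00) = -5.42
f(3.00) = -74.55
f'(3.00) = -5.42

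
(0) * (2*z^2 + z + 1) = 0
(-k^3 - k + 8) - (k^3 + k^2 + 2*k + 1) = -2*k^3 - k^2 - 3*k + 7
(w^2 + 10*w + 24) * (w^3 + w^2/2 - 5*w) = w^5 + 21*w^4/2 + 24*w^3 - 38*w^2 - 120*w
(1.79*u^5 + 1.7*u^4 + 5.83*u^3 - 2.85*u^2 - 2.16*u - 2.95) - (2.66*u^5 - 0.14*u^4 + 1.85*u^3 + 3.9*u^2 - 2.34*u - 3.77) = -0.87*u^5 + 1.84*u^4 + 3.98*u^3 - 6.75*u^2 + 0.18*u + 0.82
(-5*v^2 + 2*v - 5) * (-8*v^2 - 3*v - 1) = 40*v^4 - v^3 + 39*v^2 + 13*v + 5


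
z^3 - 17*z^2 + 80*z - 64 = (z - 8)^2*(z - 1)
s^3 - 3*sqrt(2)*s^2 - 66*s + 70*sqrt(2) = (s - 7*sqrt(2))*(s - sqrt(2))*(s + 5*sqrt(2))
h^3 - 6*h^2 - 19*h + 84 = (h - 7)*(h - 3)*(h + 4)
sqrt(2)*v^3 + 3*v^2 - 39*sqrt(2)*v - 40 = (v - 4*sqrt(2))*(v + 5*sqrt(2))*(sqrt(2)*v + 1)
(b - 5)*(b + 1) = b^2 - 4*b - 5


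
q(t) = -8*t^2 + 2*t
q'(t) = 2 - 16*t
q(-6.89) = -393.56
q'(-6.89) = 112.24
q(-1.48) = -20.48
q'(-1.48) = 25.68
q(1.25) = -10.00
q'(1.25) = -18.00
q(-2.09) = -39.12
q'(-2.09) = 35.44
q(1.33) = -11.49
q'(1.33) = -19.28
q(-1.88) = -32.04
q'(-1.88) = 32.08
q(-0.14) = -0.44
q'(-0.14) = 4.24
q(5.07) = -195.50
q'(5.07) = -79.12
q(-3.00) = -78.00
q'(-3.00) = 50.00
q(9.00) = -630.00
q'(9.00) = -142.00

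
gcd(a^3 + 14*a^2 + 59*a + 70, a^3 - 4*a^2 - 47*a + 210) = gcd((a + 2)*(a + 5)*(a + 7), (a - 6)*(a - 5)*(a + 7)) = a + 7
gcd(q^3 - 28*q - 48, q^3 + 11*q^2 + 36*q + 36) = q + 2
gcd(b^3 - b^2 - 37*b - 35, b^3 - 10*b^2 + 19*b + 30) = b + 1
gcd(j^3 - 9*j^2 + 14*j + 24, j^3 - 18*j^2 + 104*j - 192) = j^2 - 10*j + 24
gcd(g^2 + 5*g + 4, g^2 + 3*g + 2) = g + 1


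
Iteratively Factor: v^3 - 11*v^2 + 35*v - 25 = (v - 5)*(v^2 - 6*v + 5) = (v - 5)^2*(v - 1)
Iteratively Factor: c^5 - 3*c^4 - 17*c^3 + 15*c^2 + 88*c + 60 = (c - 3)*(c^4 - 17*c^2 - 36*c - 20) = (c - 3)*(c + 2)*(c^3 - 2*c^2 - 13*c - 10) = (c - 3)*(c + 2)^2*(c^2 - 4*c - 5) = (c - 5)*(c - 3)*(c + 2)^2*(c + 1)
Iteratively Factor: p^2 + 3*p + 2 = (p + 2)*(p + 1)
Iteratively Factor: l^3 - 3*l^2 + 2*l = (l - 1)*(l^2 - 2*l) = (l - 2)*(l - 1)*(l)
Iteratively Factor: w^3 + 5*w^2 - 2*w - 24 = (w + 3)*(w^2 + 2*w - 8) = (w - 2)*(w + 3)*(w + 4)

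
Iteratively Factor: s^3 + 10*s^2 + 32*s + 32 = (s + 4)*(s^2 + 6*s + 8) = (s + 2)*(s + 4)*(s + 4)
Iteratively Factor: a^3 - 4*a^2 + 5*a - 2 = (a - 1)*(a^2 - 3*a + 2) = (a - 1)^2*(a - 2)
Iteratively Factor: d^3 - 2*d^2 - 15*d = (d - 5)*(d^2 + 3*d) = (d - 5)*(d + 3)*(d)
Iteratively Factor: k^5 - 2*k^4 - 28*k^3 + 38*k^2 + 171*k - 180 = (k + 4)*(k^4 - 6*k^3 - 4*k^2 + 54*k - 45) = (k - 3)*(k + 4)*(k^3 - 3*k^2 - 13*k + 15) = (k - 5)*(k - 3)*(k + 4)*(k^2 + 2*k - 3) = (k - 5)*(k - 3)*(k + 3)*(k + 4)*(k - 1)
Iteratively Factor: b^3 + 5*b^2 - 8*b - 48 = (b + 4)*(b^2 + b - 12) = (b - 3)*(b + 4)*(b + 4)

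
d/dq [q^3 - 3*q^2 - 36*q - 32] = 3*q^2 - 6*q - 36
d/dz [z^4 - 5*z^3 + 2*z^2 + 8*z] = 4*z^3 - 15*z^2 + 4*z + 8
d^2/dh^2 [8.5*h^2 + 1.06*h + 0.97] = 17.0000000000000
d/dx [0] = 0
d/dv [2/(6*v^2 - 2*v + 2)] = (1 - 6*v)/(3*v^2 - v + 1)^2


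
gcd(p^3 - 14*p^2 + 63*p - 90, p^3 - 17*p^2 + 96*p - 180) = p^2 - 11*p + 30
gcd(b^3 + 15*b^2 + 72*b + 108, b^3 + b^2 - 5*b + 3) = b + 3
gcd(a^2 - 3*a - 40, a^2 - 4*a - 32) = a - 8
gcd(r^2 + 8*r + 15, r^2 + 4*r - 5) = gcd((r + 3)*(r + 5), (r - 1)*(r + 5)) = r + 5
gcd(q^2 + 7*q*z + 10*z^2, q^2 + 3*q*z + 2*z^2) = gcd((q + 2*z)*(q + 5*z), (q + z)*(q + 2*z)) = q + 2*z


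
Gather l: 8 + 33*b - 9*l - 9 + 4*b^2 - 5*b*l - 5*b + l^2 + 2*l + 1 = 4*b^2 + 28*b + l^2 + l*(-5*b - 7)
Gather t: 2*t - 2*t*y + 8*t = t*(10 - 2*y)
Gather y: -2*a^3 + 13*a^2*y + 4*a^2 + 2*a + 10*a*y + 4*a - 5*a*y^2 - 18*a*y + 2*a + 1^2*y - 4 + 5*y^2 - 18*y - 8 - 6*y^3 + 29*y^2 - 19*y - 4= -2*a^3 + 4*a^2 + 8*a - 6*y^3 + y^2*(34 - 5*a) + y*(13*a^2 - 8*a - 36) - 16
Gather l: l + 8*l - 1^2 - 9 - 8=9*l - 18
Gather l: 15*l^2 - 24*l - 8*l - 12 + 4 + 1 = 15*l^2 - 32*l - 7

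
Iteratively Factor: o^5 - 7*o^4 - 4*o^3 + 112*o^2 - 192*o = (o + 4)*(o^4 - 11*o^3 + 40*o^2 - 48*o) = (o - 4)*(o + 4)*(o^3 - 7*o^2 + 12*o) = (o - 4)*(o - 3)*(o + 4)*(o^2 - 4*o) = (o - 4)^2*(o - 3)*(o + 4)*(o)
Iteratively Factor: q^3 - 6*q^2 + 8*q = (q - 4)*(q^2 - 2*q) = (q - 4)*(q - 2)*(q)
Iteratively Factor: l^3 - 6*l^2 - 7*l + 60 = (l - 4)*(l^2 - 2*l - 15) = (l - 4)*(l + 3)*(l - 5)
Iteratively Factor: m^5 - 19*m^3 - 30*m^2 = (m + 3)*(m^4 - 3*m^3 - 10*m^2) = (m - 5)*(m + 3)*(m^3 + 2*m^2) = m*(m - 5)*(m + 3)*(m^2 + 2*m) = m*(m - 5)*(m + 2)*(m + 3)*(m)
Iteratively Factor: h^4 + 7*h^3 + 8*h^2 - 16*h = (h + 4)*(h^3 + 3*h^2 - 4*h) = (h - 1)*(h + 4)*(h^2 + 4*h) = (h - 1)*(h + 4)^2*(h)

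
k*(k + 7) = k^2 + 7*k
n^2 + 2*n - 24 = (n - 4)*(n + 6)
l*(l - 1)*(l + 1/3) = l^3 - 2*l^2/3 - l/3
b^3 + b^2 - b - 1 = (b - 1)*(b + 1)^2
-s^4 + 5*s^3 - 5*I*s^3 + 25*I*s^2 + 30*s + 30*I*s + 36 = (s - 6)*(s + 6*I)*(I*s + 1)*(I*s + I)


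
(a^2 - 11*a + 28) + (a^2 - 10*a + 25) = 2*a^2 - 21*a + 53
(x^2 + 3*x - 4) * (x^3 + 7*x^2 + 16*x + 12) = x^5 + 10*x^4 + 33*x^3 + 32*x^2 - 28*x - 48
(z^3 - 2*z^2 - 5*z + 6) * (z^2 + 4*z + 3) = z^5 + 2*z^4 - 10*z^3 - 20*z^2 + 9*z + 18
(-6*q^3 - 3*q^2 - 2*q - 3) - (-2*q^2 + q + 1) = -6*q^3 - q^2 - 3*q - 4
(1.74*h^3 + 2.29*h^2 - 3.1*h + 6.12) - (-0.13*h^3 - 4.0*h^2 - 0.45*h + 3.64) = 1.87*h^3 + 6.29*h^2 - 2.65*h + 2.48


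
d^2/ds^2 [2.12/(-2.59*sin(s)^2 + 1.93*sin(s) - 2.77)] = (56.884688*sin(s)^4 - 31.791732*sin(s)^3 - 138.268308*sin(s)^2 + 74.917196*sin(s) + 14.625456)/(2.59*sin(s)^2 - 1.93*sin(s) + 2.77)^3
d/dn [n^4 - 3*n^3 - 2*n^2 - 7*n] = 4*n^3 - 9*n^2 - 4*n - 7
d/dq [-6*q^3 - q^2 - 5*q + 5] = -18*q^2 - 2*q - 5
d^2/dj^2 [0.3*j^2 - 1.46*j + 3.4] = 0.600000000000000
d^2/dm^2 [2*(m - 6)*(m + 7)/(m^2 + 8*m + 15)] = 4*(-7*m^3 - 171*m^2 - 1053*m - 1953)/(m^6 + 24*m^5 + 237*m^4 + 1232*m^3 + 3555*m^2 + 5400*m + 3375)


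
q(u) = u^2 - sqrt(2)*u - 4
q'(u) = 2*u - sqrt(2)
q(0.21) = -4.25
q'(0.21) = -0.99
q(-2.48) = 5.66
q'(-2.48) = -6.37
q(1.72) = -3.47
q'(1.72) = 2.03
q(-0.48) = -3.09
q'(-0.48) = -2.37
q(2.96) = 0.58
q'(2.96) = 4.51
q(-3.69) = 14.83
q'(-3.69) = -8.79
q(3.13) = 1.37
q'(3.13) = 4.85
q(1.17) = -4.29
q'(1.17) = 0.93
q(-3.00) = 9.24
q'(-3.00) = -7.41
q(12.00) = 123.03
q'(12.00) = 22.59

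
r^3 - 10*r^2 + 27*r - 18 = (r - 6)*(r - 3)*(r - 1)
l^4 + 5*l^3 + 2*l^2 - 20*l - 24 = (l - 2)*(l + 2)^2*(l + 3)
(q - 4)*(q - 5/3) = q^2 - 17*q/3 + 20/3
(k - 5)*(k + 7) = k^2 + 2*k - 35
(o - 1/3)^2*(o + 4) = o^3 + 10*o^2/3 - 23*o/9 + 4/9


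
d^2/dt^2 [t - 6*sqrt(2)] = 0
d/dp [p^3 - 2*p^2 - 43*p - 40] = 3*p^2 - 4*p - 43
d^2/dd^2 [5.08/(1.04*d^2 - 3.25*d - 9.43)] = (10.989056*d^2 - 34.3408*d - 5.08*(2.08*d - 3.25)*(4.16*d - 6.5) - 99.641152)/(-1.04*d^2 + 3.25*d + 9.43)^3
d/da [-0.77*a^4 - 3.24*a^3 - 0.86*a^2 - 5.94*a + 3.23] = -3.08*a^3 - 9.72*a^2 - 1.72*a - 5.94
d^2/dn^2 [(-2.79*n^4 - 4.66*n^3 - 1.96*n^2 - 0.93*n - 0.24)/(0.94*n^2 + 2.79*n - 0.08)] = (-4.93048800000001*n^6 - 43.902324*n^5 - 129.046986*n^4 - 54.647932*n^3 + 3.86966399999999*n^2 - 4.375104*n - 4.212704)/(0.830584*n^6 + 7.395732*n^5 + 21.739098*n^4 + 20.458791*n^3 - 1.850136*n^2 + 0.053568*n - 0.000512)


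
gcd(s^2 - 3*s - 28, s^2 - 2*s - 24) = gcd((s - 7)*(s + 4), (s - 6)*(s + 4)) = s + 4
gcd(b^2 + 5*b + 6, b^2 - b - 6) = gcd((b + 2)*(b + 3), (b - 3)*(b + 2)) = b + 2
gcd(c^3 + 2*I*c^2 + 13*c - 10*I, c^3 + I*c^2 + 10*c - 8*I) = c^2 - 3*I*c - 2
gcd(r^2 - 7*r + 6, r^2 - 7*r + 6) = r^2 - 7*r + 6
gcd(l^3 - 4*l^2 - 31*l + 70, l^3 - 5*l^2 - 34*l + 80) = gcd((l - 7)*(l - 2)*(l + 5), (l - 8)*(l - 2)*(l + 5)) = l^2 + 3*l - 10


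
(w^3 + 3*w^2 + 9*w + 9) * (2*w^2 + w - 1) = 2*w^5 + 7*w^4 + 20*w^3 + 24*w^2 - 9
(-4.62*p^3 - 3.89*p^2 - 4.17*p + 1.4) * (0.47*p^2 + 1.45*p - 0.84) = -2.1714*p^5 - 8.5273*p^4 - 3.7196*p^3 - 2.1209*p^2 + 5.5328*p - 1.176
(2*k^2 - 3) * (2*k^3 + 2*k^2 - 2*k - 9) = 4*k^5 + 4*k^4 - 10*k^3 - 24*k^2 + 6*k + 27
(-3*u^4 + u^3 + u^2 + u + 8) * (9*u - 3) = -27*u^5 + 18*u^4 + 6*u^3 + 6*u^2 + 69*u - 24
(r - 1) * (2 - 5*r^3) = -5*r^4 + 5*r^3 + 2*r - 2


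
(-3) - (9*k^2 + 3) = -9*k^2 - 6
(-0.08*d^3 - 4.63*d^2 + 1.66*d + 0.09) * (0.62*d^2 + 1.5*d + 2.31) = -0.0496*d^5 - 2.9906*d^4 - 6.1006*d^3 - 8.1495*d^2 + 3.9696*d + 0.2079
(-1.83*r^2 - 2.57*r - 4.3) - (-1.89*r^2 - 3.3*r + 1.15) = 0.0599999999999998*r^2 + 0.73*r - 5.45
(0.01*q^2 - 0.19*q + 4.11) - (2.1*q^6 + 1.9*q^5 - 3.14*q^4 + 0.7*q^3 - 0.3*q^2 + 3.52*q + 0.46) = -2.1*q^6 - 1.9*q^5 + 3.14*q^4 - 0.7*q^3 + 0.31*q^2 - 3.71*q + 3.65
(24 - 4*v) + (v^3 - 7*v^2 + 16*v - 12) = v^3 - 7*v^2 + 12*v + 12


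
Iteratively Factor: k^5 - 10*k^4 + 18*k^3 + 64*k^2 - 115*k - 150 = (k - 5)*(k^4 - 5*k^3 - 7*k^2 + 29*k + 30) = (k - 5)*(k - 3)*(k^3 - 2*k^2 - 13*k - 10) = (k - 5)*(k - 3)*(k + 1)*(k^2 - 3*k - 10) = (k - 5)*(k - 3)*(k + 1)*(k + 2)*(k - 5)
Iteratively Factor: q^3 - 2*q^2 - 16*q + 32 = (q + 4)*(q^2 - 6*q + 8) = (q - 2)*(q + 4)*(q - 4)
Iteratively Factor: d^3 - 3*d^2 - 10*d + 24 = (d + 3)*(d^2 - 6*d + 8) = (d - 4)*(d + 3)*(d - 2)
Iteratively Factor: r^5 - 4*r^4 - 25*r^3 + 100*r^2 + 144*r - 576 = (r - 4)*(r^4 - 25*r^2 + 144) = (r - 4)*(r - 3)*(r^3 + 3*r^2 - 16*r - 48) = (r - 4)^2*(r - 3)*(r^2 + 7*r + 12) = (r - 4)^2*(r - 3)*(r + 4)*(r + 3)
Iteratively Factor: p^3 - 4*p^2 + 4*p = (p - 2)*(p^2 - 2*p) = (p - 2)^2*(p)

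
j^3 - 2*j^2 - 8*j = j*(j - 4)*(j + 2)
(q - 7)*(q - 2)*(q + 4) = q^3 - 5*q^2 - 22*q + 56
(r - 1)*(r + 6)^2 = r^3 + 11*r^2 + 24*r - 36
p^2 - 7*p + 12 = (p - 4)*(p - 3)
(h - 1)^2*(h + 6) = h^3 + 4*h^2 - 11*h + 6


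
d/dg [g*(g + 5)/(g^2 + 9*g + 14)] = 2*(2*g^2 + 14*g + 35)/(g^4 + 18*g^3 + 109*g^2 + 252*g + 196)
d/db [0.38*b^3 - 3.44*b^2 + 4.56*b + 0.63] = 1.14*b^2 - 6.88*b + 4.56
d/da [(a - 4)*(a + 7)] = 2*a + 3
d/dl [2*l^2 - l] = 4*l - 1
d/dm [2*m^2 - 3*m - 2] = 4*m - 3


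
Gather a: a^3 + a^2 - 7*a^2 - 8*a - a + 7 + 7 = a^3 - 6*a^2 - 9*a + 14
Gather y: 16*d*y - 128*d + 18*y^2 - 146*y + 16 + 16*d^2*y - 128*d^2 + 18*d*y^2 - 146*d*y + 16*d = -128*d^2 - 112*d + y^2*(18*d + 18) + y*(16*d^2 - 130*d - 146) + 16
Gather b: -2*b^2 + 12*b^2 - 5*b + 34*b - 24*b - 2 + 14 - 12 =10*b^2 + 5*b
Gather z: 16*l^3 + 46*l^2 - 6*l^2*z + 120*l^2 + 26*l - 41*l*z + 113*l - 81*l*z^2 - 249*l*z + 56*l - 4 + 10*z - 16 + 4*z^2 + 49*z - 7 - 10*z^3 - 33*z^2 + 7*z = 16*l^3 + 166*l^2 + 195*l - 10*z^3 + z^2*(-81*l - 29) + z*(-6*l^2 - 290*l + 66) - 27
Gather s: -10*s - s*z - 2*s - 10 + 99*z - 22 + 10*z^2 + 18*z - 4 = s*(-z - 12) + 10*z^2 + 117*z - 36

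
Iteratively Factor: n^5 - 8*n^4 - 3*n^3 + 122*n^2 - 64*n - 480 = (n + 2)*(n^4 - 10*n^3 + 17*n^2 + 88*n - 240) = (n - 5)*(n + 2)*(n^3 - 5*n^2 - 8*n + 48) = (n - 5)*(n - 4)*(n + 2)*(n^2 - n - 12) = (n - 5)*(n - 4)^2*(n + 2)*(n + 3)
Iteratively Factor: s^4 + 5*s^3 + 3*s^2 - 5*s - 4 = (s + 1)*(s^3 + 4*s^2 - s - 4) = (s - 1)*(s + 1)*(s^2 + 5*s + 4) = (s - 1)*(s + 1)^2*(s + 4)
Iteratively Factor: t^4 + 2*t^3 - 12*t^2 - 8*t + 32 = (t + 4)*(t^3 - 2*t^2 - 4*t + 8) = (t - 2)*(t + 4)*(t^2 - 4) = (t - 2)*(t + 2)*(t + 4)*(t - 2)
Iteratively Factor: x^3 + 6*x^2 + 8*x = (x + 2)*(x^2 + 4*x) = (x + 2)*(x + 4)*(x)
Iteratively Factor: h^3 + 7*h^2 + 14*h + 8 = (h + 4)*(h^2 + 3*h + 2) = (h + 1)*(h + 4)*(h + 2)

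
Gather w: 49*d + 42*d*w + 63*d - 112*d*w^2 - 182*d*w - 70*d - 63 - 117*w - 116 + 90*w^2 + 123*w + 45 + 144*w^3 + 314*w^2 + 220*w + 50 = 42*d + 144*w^3 + w^2*(404 - 112*d) + w*(226 - 140*d) - 84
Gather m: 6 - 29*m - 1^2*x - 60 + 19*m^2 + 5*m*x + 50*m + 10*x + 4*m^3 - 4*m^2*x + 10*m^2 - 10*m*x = 4*m^3 + m^2*(29 - 4*x) + m*(21 - 5*x) + 9*x - 54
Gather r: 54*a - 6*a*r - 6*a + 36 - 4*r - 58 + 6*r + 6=48*a + r*(2 - 6*a) - 16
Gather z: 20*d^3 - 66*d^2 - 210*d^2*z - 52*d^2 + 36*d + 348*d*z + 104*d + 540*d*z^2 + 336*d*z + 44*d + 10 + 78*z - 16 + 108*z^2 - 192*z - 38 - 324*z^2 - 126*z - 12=20*d^3 - 118*d^2 + 184*d + z^2*(540*d - 216) + z*(-210*d^2 + 684*d - 240) - 56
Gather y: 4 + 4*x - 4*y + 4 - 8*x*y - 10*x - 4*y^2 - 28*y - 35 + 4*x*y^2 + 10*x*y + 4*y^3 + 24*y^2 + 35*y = -6*x + 4*y^3 + y^2*(4*x + 20) + y*(2*x + 3) - 27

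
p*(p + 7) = p^2 + 7*p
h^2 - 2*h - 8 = (h - 4)*(h + 2)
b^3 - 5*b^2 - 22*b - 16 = (b - 8)*(b + 1)*(b + 2)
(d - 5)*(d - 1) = d^2 - 6*d + 5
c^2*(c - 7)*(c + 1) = c^4 - 6*c^3 - 7*c^2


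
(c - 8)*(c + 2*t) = c^2 + 2*c*t - 8*c - 16*t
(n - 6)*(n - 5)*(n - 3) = n^3 - 14*n^2 + 63*n - 90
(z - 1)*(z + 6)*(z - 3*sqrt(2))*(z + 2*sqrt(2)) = z^4 - sqrt(2)*z^3 + 5*z^3 - 18*z^2 - 5*sqrt(2)*z^2 - 60*z + 6*sqrt(2)*z + 72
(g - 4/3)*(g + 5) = g^2 + 11*g/3 - 20/3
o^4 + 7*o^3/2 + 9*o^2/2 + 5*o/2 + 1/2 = (o + 1/2)*(o + 1)^3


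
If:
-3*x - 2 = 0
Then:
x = -2/3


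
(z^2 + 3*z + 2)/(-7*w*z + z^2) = (z^2 + 3*z + 2)/(z*(-7*w + z))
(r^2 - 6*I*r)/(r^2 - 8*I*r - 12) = r/(r - 2*I)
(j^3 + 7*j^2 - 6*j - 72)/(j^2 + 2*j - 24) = (j^2 + j - 12)/(j - 4)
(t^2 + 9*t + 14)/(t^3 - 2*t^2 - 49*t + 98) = (t + 2)/(t^2 - 9*t + 14)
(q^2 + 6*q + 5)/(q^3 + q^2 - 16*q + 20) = (q + 1)/(q^2 - 4*q + 4)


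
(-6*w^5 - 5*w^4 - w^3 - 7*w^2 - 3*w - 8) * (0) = 0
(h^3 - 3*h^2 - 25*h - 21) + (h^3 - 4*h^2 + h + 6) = 2*h^3 - 7*h^2 - 24*h - 15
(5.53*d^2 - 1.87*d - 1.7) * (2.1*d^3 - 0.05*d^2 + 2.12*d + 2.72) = 11.613*d^5 - 4.2035*d^4 + 8.2471*d^3 + 11.1622*d^2 - 8.6904*d - 4.624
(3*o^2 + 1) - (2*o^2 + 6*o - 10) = o^2 - 6*o + 11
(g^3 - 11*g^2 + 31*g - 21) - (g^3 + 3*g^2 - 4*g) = -14*g^2 + 35*g - 21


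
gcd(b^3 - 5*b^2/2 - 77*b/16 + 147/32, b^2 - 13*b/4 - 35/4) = b + 7/4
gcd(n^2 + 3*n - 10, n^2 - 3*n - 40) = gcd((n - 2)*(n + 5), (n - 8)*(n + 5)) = n + 5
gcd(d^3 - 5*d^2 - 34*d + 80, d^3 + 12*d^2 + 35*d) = d + 5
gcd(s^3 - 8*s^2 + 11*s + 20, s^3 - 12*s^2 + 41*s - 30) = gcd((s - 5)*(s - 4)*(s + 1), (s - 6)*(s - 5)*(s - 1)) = s - 5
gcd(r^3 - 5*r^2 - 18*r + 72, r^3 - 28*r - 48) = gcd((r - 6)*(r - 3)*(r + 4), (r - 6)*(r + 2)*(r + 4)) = r^2 - 2*r - 24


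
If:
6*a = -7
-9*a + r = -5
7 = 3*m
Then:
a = -7/6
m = 7/3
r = -31/2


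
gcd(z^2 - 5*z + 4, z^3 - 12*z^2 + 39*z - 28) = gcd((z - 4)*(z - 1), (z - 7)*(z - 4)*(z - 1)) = z^2 - 5*z + 4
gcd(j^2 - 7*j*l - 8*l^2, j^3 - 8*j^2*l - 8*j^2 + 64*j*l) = j - 8*l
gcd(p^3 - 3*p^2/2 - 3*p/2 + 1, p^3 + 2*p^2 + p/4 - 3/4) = p^2 + p/2 - 1/2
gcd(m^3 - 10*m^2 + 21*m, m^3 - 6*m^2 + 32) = 1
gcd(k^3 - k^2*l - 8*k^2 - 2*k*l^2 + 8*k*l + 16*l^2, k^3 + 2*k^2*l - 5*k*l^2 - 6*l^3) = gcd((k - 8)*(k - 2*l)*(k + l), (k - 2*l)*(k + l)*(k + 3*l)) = k^2 - k*l - 2*l^2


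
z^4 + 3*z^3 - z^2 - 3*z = z*(z - 1)*(z + 1)*(z + 3)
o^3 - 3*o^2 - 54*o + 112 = (o - 8)*(o - 2)*(o + 7)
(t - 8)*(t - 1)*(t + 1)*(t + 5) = t^4 - 3*t^3 - 41*t^2 + 3*t + 40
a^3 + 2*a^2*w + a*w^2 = a*(a + w)^2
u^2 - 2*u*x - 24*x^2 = (u - 6*x)*(u + 4*x)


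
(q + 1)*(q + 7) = q^2 + 8*q + 7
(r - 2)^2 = r^2 - 4*r + 4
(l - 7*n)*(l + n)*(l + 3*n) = l^3 - 3*l^2*n - 25*l*n^2 - 21*n^3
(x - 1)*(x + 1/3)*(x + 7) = x^3 + 19*x^2/3 - 5*x - 7/3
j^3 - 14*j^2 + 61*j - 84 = (j - 7)*(j - 4)*(j - 3)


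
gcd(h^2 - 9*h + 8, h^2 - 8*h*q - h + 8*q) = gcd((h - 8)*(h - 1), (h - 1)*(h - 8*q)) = h - 1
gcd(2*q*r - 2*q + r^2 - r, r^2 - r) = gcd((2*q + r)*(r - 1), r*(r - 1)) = r - 1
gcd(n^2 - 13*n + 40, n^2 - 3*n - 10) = n - 5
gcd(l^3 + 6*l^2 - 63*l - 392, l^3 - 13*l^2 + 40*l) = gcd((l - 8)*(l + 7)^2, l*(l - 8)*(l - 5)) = l - 8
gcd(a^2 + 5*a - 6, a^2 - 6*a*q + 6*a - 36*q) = a + 6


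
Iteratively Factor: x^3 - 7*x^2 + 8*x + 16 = (x - 4)*(x^2 - 3*x - 4) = (x - 4)*(x + 1)*(x - 4)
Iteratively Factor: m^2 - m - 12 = (m + 3)*(m - 4)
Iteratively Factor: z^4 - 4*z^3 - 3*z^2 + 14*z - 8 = (z + 2)*(z^3 - 6*z^2 + 9*z - 4) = (z - 1)*(z + 2)*(z^2 - 5*z + 4) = (z - 4)*(z - 1)*(z + 2)*(z - 1)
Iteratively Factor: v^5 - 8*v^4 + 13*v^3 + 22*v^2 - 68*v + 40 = (v - 1)*(v^4 - 7*v^3 + 6*v^2 + 28*v - 40) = (v - 1)*(v + 2)*(v^3 - 9*v^2 + 24*v - 20) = (v - 2)*(v - 1)*(v + 2)*(v^2 - 7*v + 10) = (v - 2)^2*(v - 1)*(v + 2)*(v - 5)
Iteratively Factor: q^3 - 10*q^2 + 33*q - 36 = (q - 4)*(q^2 - 6*q + 9) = (q - 4)*(q - 3)*(q - 3)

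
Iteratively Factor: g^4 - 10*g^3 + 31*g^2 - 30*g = (g)*(g^3 - 10*g^2 + 31*g - 30) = g*(g - 5)*(g^2 - 5*g + 6) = g*(g - 5)*(g - 2)*(g - 3)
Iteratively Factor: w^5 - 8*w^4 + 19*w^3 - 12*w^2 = (w - 3)*(w^4 - 5*w^3 + 4*w^2) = (w - 3)*(w - 1)*(w^3 - 4*w^2) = w*(w - 3)*(w - 1)*(w^2 - 4*w) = w*(w - 4)*(w - 3)*(w - 1)*(w)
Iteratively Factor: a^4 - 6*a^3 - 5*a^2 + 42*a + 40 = (a + 1)*(a^3 - 7*a^2 + 2*a + 40) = (a - 5)*(a + 1)*(a^2 - 2*a - 8) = (a - 5)*(a + 1)*(a + 2)*(a - 4)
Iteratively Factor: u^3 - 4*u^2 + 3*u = (u)*(u^2 - 4*u + 3) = u*(u - 1)*(u - 3)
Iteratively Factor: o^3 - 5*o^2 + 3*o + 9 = (o - 3)*(o^2 - 2*o - 3) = (o - 3)*(o + 1)*(o - 3)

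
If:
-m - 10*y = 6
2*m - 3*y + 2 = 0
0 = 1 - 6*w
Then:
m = -38/23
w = 1/6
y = -10/23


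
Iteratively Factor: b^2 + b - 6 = (b + 3)*(b - 2)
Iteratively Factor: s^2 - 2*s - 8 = (s + 2)*(s - 4)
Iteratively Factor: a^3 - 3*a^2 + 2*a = (a - 1)*(a^2 - 2*a) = (a - 2)*(a - 1)*(a)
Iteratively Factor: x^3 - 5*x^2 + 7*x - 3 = (x - 3)*(x^2 - 2*x + 1) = (x - 3)*(x - 1)*(x - 1)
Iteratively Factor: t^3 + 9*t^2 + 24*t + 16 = (t + 1)*(t^2 + 8*t + 16) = (t + 1)*(t + 4)*(t + 4)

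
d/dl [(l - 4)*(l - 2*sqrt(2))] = 2*l - 4 - 2*sqrt(2)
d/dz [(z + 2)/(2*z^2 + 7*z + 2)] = (2*z^2 + 7*z - (z + 2)*(4*z + 7) + 2)/(2*z^2 + 7*z + 2)^2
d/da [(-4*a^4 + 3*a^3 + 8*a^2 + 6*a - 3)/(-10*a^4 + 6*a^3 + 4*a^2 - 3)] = (6*a^6 + 128*a^5 + 144*a^4 - 144*a^3 + 3*a^2 - 24*a - 18)/(100*a^8 - 120*a^7 - 44*a^6 + 48*a^5 + 76*a^4 - 36*a^3 - 24*a^2 + 9)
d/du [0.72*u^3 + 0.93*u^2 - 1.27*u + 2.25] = 2.16*u^2 + 1.86*u - 1.27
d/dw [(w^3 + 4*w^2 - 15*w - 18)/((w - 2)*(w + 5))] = (w^4 + 6*w^3 - 3*w^2 - 44*w + 204)/(w^4 + 6*w^3 - 11*w^2 - 60*w + 100)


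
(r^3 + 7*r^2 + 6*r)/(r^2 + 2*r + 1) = r*(r + 6)/(r + 1)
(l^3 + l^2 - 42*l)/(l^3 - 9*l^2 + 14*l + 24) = l*(l + 7)/(l^2 - 3*l - 4)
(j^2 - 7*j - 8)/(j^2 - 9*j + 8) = (j + 1)/(j - 1)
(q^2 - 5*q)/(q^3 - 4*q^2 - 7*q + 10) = q/(q^2 + q - 2)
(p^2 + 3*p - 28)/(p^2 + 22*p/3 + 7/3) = 3*(p - 4)/(3*p + 1)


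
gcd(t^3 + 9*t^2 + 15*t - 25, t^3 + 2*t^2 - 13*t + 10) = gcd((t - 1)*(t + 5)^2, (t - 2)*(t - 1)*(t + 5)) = t^2 + 4*t - 5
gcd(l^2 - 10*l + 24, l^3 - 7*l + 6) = 1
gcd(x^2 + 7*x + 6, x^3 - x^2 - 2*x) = x + 1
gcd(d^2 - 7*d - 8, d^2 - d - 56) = d - 8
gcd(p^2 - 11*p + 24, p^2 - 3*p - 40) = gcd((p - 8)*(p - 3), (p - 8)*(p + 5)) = p - 8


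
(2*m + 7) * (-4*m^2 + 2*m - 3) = -8*m^3 - 24*m^2 + 8*m - 21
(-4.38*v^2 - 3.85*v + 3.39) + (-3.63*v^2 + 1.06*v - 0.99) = -8.01*v^2 - 2.79*v + 2.4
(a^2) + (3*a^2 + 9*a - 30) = 4*a^2 + 9*a - 30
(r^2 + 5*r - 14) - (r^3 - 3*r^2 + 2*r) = -r^3 + 4*r^2 + 3*r - 14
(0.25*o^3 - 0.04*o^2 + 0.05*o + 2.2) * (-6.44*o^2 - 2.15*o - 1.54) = -1.61*o^5 - 0.2799*o^4 - 0.621*o^3 - 14.2139*o^2 - 4.807*o - 3.388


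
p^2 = p^2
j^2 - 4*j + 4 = (j - 2)^2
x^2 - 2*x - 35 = (x - 7)*(x + 5)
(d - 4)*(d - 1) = d^2 - 5*d + 4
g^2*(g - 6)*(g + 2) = g^4 - 4*g^3 - 12*g^2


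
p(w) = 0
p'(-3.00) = 0.00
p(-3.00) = 0.00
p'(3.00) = 0.00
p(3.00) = 0.00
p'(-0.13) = 0.00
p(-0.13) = 0.00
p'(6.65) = 0.00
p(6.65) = 0.00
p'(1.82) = 0.00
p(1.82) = 0.00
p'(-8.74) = 0.00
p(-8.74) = 0.00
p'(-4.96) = 0.00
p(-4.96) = 0.00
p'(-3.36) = 0.00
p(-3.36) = 0.00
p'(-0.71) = 0.00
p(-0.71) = 0.00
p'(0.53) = 0.00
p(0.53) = 0.00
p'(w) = 0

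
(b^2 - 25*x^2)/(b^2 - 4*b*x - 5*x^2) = (b + 5*x)/(b + x)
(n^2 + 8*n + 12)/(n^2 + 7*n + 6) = (n + 2)/(n + 1)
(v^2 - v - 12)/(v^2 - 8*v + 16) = (v + 3)/(v - 4)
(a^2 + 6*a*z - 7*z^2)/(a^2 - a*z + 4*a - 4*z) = (a + 7*z)/(a + 4)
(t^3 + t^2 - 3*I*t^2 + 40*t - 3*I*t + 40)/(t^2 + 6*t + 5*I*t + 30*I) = (t^2 + t*(1 - 8*I) - 8*I)/(t + 6)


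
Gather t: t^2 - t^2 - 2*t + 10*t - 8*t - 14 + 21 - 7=0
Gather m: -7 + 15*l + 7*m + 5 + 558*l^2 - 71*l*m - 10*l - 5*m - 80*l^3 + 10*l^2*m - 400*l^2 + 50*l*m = -80*l^3 + 158*l^2 + 5*l + m*(10*l^2 - 21*l + 2) - 2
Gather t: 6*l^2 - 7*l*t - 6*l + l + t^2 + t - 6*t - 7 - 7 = 6*l^2 - 5*l + t^2 + t*(-7*l - 5) - 14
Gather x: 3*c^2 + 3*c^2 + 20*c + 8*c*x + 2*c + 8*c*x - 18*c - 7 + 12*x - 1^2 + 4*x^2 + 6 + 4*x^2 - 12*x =6*c^2 + 16*c*x + 4*c + 8*x^2 - 2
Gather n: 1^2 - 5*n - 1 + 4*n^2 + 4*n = 4*n^2 - n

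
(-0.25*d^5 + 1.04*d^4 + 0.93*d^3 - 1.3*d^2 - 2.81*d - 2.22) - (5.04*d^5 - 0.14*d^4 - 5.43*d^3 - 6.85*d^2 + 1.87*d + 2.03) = -5.29*d^5 + 1.18*d^4 + 6.36*d^3 + 5.55*d^2 - 4.68*d - 4.25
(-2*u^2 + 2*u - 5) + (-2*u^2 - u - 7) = -4*u^2 + u - 12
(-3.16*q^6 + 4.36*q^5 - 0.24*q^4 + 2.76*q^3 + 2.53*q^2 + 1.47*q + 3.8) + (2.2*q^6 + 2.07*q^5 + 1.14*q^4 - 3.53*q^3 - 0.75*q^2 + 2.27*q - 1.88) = -0.96*q^6 + 6.43*q^5 + 0.9*q^4 - 0.77*q^3 + 1.78*q^2 + 3.74*q + 1.92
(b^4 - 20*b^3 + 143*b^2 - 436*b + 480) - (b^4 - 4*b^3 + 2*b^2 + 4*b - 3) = -16*b^3 + 141*b^2 - 440*b + 483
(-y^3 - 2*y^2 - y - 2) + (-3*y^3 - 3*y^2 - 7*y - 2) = -4*y^3 - 5*y^2 - 8*y - 4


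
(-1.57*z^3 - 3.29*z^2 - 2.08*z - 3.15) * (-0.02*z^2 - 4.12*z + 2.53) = 0.0314*z^5 + 6.5342*z^4 + 9.6243*z^3 + 0.308900000000002*z^2 + 7.7156*z - 7.9695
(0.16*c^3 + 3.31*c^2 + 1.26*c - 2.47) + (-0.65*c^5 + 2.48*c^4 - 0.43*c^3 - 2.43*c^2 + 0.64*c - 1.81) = -0.65*c^5 + 2.48*c^4 - 0.27*c^3 + 0.88*c^2 + 1.9*c - 4.28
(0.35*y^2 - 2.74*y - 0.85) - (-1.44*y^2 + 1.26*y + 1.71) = 1.79*y^2 - 4.0*y - 2.56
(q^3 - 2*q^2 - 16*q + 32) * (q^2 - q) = q^5 - 3*q^4 - 14*q^3 + 48*q^2 - 32*q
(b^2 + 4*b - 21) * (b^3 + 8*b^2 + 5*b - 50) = b^5 + 12*b^4 + 16*b^3 - 198*b^2 - 305*b + 1050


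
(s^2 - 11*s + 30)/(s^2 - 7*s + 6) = (s - 5)/(s - 1)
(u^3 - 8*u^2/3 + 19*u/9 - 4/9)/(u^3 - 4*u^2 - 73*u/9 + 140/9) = (3*u^2 - 4*u + 1)/(3*u^2 - 8*u - 35)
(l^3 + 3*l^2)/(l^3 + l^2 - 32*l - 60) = l^2*(l + 3)/(l^3 + l^2 - 32*l - 60)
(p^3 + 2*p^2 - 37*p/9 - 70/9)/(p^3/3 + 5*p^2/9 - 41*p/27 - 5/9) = 3*(9*p^3 + 18*p^2 - 37*p - 70)/(9*p^3 + 15*p^2 - 41*p - 15)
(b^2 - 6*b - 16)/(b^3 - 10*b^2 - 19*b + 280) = (b + 2)/(b^2 - 2*b - 35)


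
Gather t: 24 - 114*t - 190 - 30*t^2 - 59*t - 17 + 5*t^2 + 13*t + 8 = -25*t^2 - 160*t - 175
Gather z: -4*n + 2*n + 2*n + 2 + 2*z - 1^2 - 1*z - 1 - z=0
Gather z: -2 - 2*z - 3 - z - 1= -3*z - 6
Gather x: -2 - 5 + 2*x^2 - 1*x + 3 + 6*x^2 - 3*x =8*x^2 - 4*x - 4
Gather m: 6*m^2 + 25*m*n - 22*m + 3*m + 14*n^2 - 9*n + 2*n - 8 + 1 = 6*m^2 + m*(25*n - 19) + 14*n^2 - 7*n - 7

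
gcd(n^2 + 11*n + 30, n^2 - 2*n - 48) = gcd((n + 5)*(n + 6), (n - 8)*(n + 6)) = n + 6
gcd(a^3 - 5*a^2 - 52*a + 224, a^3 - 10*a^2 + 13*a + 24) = a - 8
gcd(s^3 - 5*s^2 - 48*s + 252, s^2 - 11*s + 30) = s - 6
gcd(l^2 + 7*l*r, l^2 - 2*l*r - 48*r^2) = 1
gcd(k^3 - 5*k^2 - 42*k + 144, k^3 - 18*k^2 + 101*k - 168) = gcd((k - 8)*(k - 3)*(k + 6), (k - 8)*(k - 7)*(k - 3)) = k^2 - 11*k + 24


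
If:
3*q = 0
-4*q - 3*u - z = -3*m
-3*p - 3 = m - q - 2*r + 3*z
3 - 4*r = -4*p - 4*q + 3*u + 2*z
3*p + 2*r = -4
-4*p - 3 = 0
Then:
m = 13/8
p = -3/4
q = 0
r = -7/8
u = 25/12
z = -11/8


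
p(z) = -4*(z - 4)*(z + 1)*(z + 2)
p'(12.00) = -1592.00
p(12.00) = -5824.00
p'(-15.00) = -2780.00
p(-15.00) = 13832.00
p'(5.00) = -220.00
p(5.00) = -168.00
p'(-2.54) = -57.74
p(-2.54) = 21.75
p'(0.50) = 41.00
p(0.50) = 52.50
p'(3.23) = -59.35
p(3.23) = 68.14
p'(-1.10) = 16.68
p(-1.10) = -1.84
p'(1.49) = 25.28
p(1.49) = 87.25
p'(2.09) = 4.30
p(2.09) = 96.56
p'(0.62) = 40.35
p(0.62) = 57.38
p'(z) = -4*(z - 4)*(z + 1) - 4*(z - 4)*(z + 2) - 4*(z + 1)*(z + 2)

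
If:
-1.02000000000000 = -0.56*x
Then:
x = 1.82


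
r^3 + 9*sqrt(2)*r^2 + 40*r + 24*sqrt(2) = (r + sqrt(2))*(r + 2*sqrt(2))*(r + 6*sqrt(2))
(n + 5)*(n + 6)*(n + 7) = n^3 + 18*n^2 + 107*n + 210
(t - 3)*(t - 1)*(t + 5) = t^3 + t^2 - 17*t + 15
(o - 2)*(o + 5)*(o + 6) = o^3 + 9*o^2 + 8*o - 60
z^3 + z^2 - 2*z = z*(z - 1)*(z + 2)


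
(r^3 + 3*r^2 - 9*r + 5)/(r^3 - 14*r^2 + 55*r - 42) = (r^2 + 4*r - 5)/(r^2 - 13*r + 42)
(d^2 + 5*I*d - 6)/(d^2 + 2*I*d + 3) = (d + 2*I)/(d - I)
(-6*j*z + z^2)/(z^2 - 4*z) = (-6*j + z)/(z - 4)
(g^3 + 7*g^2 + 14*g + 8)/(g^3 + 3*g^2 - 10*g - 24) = (g + 1)/(g - 3)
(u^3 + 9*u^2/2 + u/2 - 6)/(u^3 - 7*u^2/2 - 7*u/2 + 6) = (u + 4)/(u - 4)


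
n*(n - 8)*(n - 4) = n^3 - 12*n^2 + 32*n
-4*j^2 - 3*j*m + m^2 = (-4*j + m)*(j + m)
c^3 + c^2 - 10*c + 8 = (c - 2)*(c - 1)*(c + 4)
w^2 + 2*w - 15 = (w - 3)*(w + 5)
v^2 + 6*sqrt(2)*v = v*(v + 6*sqrt(2))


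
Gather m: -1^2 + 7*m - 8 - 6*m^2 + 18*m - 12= -6*m^2 + 25*m - 21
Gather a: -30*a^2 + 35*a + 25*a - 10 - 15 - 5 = -30*a^2 + 60*a - 30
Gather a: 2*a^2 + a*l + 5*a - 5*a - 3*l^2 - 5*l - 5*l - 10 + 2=2*a^2 + a*l - 3*l^2 - 10*l - 8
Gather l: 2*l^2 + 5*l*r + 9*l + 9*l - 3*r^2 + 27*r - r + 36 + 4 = 2*l^2 + l*(5*r + 18) - 3*r^2 + 26*r + 40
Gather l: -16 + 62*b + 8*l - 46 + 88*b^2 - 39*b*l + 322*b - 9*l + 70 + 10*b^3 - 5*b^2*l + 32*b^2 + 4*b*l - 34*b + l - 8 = 10*b^3 + 120*b^2 + 350*b + l*(-5*b^2 - 35*b)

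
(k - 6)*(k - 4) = k^2 - 10*k + 24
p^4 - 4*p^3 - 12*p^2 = p^2*(p - 6)*(p + 2)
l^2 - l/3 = l*(l - 1/3)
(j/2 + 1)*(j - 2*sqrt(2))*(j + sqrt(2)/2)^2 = j^4/2 - sqrt(2)*j^3/2 + j^3 - 7*j^2/4 - sqrt(2)*j^2 - 7*j/2 - sqrt(2)*j/2 - sqrt(2)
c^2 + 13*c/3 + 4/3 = (c + 1/3)*(c + 4)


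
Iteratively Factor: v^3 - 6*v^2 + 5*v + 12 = (v - 3)*(v^2 - 3*v - 4) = (v - 3)*(v + 1)*(v - 4)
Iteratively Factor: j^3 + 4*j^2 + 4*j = (j + 2)*(j^2 + 2*j) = j*(j + 2)*(j + 2)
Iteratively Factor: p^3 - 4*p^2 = (p)*(p^2 - 4*p) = p*(p - 4)*(p)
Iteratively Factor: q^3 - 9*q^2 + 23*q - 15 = (q - 5)*(q^2 - 4*q + 3) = (q - 5)*(q - 3)*(q - 1)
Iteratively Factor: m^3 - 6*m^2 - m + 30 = (m - 3)*(m^2 - 3*m - 10) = (m - 3)*(m + 2)*(m - 5)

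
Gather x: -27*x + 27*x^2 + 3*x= 27*x^2 - 24*x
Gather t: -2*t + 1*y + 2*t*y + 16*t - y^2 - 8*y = t*(2*y + 14) - y^2 - 7*y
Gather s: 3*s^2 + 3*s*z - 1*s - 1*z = 3*s^2 + s*(3*z - 1) - z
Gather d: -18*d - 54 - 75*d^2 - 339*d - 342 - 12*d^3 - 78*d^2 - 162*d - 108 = -12*d^3 - 153*d^2 - 519*d - 504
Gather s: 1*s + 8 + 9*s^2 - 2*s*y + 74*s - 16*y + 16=9*s^2 + s*(75 - 2*y) - 16*y + 24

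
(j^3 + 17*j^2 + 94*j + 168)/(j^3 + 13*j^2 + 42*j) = (j + 4)/j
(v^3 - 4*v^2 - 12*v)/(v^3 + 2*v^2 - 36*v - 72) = v/(v + 6)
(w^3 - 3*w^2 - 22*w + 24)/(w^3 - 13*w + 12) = (w - 6)/(w - 3)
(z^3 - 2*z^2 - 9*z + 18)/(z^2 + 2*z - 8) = (z^2 - 9)/(z + 4)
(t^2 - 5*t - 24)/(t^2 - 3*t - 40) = (t + 3)/(t + 5)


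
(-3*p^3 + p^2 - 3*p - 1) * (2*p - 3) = -6*p^4 + 11*p^3 - 9*p^2 + 7*p + 3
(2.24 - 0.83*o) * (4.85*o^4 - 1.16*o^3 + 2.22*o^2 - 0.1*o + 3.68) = -4.0255*o^5 + 11.8268*o^4 - 4.441*o^3 + 5.0558*o^2 - 3.2784*o + 8.2432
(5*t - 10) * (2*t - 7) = 10*t^2 - 55*t + 70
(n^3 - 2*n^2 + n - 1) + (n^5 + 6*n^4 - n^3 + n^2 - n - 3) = n^5 + 6*n^4 - n^2 - 4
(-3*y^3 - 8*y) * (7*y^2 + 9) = -21*y^5 - 83*y^3 - 72*y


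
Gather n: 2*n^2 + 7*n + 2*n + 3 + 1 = 2*n^2 + 9*n + 4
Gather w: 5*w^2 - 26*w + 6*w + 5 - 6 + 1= 5*w^2 - 20*w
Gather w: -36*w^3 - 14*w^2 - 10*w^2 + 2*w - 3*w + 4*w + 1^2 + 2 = -36*w^3 - 24*w^2 + 3*w + 3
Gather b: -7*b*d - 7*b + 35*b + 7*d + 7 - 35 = b*(28 - 7*d) + 7*d - 28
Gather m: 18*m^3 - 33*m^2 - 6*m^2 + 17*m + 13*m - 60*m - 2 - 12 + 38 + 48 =18*m^3 - 39*m^2 - 30*m + 72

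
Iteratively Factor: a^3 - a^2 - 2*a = (a - 2)*(a^2 + a) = (a - 2)*(a + 1)*(a)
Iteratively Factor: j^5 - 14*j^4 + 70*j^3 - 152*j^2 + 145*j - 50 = (j - 5)*(j^4 - 9*j^3 + 25*j^2 - 27*j + 10) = (j - 5)*(j - 1)*(j^3 - 8*j^2 + 17*j - 10) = (j - 5)^2*(j - 1)*(j^2 - 3*j + 2) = (j - 5)^2*(j - 1)^2*(j - 2)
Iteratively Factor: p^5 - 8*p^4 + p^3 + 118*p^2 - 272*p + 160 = (p - 2)*(p^4 - 6*p^3 - 11*p^2 + 96*p - 80) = (p - 5)*(p - 2)*(p^3 - p^2 - 16*p + 16) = (p - 5)*(p - 2)*(p - 1)*(p^2 - 16) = (p - 5)*(p - 2)*(p - 1)*(p + 4)*(p - 4)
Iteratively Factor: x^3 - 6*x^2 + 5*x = (x - 1)*(x^2 - 5*x) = (x - 5)*(x - 1)*(x)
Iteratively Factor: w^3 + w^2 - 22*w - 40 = (w - 5)*(w^2 + 6*w + 8) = (w - 5)*(w + 2)*(w + 4)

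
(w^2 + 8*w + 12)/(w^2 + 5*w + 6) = (w + 6)/(w + 3)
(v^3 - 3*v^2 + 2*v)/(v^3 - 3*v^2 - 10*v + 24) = v*(v - 1)/(v^2 - v - 12)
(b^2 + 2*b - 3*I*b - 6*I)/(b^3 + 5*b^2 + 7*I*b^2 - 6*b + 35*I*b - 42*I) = (b^2 + b*(2 - 3*I) - 6*I)/(b^3 + b^2*(5 + 7*I) + b*(-6 + 35*I) - 42*I)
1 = 1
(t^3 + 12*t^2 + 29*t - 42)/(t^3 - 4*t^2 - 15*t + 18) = (t^2 + 13*t + 42)/(t^2 - 3*t - 18)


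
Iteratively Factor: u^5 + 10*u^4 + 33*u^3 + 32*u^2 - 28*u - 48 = (u + 3)*(u^4 + 7*u^3 + 12*u^2 - 4*u - 16) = (u + 3)*(u + 4)*(u^3 + 3*u^2 - 4) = (u + 2)*(u + 3)*(u + 4)*(u^2 + u - 2) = (u - 1)*(u + 2)*(u + 3)*(u + 4)*(u + 2)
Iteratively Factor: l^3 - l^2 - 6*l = (l)*(l^2 - l - 6) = l*(l + 2)*(l - 3)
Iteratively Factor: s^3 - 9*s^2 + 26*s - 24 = (s - 2)*(s^2 - 7*s + 12) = (s - 3)*(s - 2)*(s - 4)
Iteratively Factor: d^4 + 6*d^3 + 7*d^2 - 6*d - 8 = (d + 4)*(d^3 + 2*d^2 - d - 2) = (d - 1)*(d + 4)*(d^2 + 3*d + 2) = (d - 1)*(d + 1)*(d + 4)*(d + 2)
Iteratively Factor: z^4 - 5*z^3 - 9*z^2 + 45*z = (z - 3)*(z^3 - 2*z^2 - 15*z) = z*(z - 3)*(z^2 - 2*z - 15) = z*(z - 5)*(z - 3)*(z + 3)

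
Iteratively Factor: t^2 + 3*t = (t)*(t + 3)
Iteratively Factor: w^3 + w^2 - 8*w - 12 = (w + 2)*(w^2 - w - 6) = (w + 2)^2*(w - 3)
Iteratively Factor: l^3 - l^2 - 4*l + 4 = (l - 2)*(l^2 + l - 2) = (l - 2)*(l - 1)*(l + 2)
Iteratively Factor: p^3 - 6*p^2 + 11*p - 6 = (p - 1)*(p^2 - 5*p + 6) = (p - 2)*(p - 1)*(p - 3)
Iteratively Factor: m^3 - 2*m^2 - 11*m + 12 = (m - 1)*(m^2 - m - 12) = (m - 1)*(m + 3)*(m - 4)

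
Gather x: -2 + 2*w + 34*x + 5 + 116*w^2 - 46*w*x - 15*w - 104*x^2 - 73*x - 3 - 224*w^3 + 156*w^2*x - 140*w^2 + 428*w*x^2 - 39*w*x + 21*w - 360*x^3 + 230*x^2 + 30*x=-224*w^3 - 24*w^2 + 8*w - 360*x^3 + x^2*(428*w + 126) + x*(156*w^2 - 85*w - 9)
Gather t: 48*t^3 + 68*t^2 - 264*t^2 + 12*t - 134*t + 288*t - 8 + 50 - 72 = 48*t^3 - 196*t^2 + 166*t - 30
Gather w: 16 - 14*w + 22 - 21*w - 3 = 35 - 35*w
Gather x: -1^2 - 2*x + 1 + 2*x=0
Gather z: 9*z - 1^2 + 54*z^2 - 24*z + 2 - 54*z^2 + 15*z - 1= 0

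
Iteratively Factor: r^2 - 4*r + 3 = (r - 1)*(r - 3)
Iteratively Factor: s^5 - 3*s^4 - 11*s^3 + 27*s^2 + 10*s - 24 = (s + 3)*(s^4 - 6*s^3 + 7*s^2 + 6*s - 8) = (s - 2)*(s + 3)*(s^3 - 4*s^2 - s + 4) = (s - 4)*(s - 2)*(s + 3)*(s^2 - 1) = (s - 4)*(s - 2)*(s - 1)*(s + 3)*(s + 1)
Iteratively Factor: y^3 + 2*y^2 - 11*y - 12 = (y + 1)*(y^2 + y - 12) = (y + 1)*(y + 4)*(y - 3)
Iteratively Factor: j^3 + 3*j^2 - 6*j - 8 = (j - 2)*(j^2 + 5*j + 4) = (j - 2)*(j + 4)*(j + 1)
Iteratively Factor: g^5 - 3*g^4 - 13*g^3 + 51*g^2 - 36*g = (g - 1)*(g^4 - 2*g^3 - 15*g^2 + 36*g) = (g - 1)*(g + 4)*(g^3 - 6*g^2 + 9*g) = g*(g - 1)*(g + 4)*(g^2 - 6*g + 9) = g*(g - 3)*(g - 1)*(g + 4)*(g - 3)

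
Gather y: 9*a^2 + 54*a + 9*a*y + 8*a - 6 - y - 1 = 9*a^2 + 62*a + y*(9*a - 1) - 7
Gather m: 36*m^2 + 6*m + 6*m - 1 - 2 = 36*m^2 + 12*m - 3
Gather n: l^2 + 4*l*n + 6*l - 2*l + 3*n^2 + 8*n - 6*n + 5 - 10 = l^2 + 4*l + 3*n^2 + n*(4*l + 2) - 5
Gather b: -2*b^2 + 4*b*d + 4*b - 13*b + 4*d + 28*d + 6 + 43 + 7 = -2*b^2 + b*(4*d - 9) + 32*d + 56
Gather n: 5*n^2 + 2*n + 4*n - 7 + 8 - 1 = 5*n^2 + 6*n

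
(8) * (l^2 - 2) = 8*l^2 - 16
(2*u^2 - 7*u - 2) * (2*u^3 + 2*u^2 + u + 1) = 4*u^5 - 10*u^4 - 16*u^3 - 9*u^2 - 9*u - 2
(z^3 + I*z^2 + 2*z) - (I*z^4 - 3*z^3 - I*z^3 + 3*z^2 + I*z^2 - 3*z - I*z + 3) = -I*z^4 + 4*z^3 + I*z^3 - 3*z^2 + 5*z + I*z - 3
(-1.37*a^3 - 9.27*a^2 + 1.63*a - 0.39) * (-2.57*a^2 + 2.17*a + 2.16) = 3.5209*a^5 + 20.851*a^4 - 27.2642*a^3 - 15.4838*a^2 + 2.6745*a - 0.8424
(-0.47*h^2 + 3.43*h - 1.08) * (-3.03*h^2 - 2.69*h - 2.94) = 1.4241*h^4 - 9.1286*h^3 - 4.5725*h^2 - 7.179*h + 3.1752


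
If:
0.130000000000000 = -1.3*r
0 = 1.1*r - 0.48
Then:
No Solution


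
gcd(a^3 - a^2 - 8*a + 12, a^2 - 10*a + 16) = a - 2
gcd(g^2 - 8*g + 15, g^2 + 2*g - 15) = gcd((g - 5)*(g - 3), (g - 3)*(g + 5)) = g - 3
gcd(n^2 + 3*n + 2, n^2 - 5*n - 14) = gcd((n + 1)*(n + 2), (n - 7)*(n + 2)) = n + 2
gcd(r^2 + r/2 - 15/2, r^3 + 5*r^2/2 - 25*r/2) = r - 5/2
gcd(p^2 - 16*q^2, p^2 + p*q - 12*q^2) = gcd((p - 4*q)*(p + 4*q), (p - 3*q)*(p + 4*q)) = p + 4*q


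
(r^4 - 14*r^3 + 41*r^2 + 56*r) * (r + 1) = r^5 - 13*r^4 + 27*r^3 + 97*r^2 + 56*r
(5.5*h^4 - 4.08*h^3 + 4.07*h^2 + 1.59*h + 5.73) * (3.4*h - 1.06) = 18.7*h^5 - 19.702*h^4 + 18.1628*h^3 + 1.0918*h^2 + 17.7966*h - 6.0738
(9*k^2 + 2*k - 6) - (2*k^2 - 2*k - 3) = 7*k^2 + 4*k - 3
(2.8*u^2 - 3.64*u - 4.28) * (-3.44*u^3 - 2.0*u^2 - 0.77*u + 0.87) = -9.632*u^5 + 6.9216*u^4 + 19.8472*u^3 + 13.7988*u^2 + 0.1288*u - 3.7236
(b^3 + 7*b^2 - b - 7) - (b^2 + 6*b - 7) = b^3 + 6*b^2 - 7*b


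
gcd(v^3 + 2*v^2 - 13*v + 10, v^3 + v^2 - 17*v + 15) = v^2 + 4*v - 5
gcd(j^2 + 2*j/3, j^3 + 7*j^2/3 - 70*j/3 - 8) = 1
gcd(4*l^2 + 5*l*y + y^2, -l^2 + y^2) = l + y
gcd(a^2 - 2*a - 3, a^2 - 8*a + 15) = a - 3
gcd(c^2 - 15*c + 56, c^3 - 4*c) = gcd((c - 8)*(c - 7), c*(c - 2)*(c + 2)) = 1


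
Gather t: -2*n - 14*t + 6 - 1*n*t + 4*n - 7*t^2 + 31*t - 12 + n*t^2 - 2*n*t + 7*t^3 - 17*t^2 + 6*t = 2*n + 7*t^3 + t^2*(n - 24) + t*(23 - 3*n) - 6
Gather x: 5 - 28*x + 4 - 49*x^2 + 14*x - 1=-49*x^2 - 14*x + 8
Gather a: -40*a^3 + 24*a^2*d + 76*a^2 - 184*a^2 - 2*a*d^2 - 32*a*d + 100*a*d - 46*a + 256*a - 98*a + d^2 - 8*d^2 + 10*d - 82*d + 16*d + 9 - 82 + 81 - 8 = -40*a^3 + a^2*(24*d - 108) + a*(-2*d^2 + 68*d + 112) - 7*d^2 - 56*d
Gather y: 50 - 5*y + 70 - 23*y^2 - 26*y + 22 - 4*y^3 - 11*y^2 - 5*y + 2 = -4*y^3 - 34*y^2 - 36*y + 144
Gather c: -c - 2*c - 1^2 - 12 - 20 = -3*c - 33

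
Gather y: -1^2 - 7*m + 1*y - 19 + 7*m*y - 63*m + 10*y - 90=-70*m + y*(7*m + 11) - 110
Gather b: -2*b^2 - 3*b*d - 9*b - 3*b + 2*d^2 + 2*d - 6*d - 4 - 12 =-2*b^2 + b*(-3*d - 12) + 2*d^2 - 4*d - 16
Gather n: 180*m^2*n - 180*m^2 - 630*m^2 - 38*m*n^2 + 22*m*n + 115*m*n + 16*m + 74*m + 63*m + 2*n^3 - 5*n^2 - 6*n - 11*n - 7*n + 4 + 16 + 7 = -810*m^2 + 153*m + 2*n^3 + n^2*(-38*m - 5) + n*(180*m^2 + 137*m - 24) + 27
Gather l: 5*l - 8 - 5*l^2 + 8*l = -5*l^2 + 13*l - 8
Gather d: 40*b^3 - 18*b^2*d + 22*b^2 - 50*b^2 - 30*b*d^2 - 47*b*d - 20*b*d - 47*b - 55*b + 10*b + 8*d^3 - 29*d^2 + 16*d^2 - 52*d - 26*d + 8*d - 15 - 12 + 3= 40*b^3 - 28*b^2 - 92*b + 8*d^3 + d^2*(-30*b - 13) + d*(-18*b^2 - 67*b - 70) - 24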